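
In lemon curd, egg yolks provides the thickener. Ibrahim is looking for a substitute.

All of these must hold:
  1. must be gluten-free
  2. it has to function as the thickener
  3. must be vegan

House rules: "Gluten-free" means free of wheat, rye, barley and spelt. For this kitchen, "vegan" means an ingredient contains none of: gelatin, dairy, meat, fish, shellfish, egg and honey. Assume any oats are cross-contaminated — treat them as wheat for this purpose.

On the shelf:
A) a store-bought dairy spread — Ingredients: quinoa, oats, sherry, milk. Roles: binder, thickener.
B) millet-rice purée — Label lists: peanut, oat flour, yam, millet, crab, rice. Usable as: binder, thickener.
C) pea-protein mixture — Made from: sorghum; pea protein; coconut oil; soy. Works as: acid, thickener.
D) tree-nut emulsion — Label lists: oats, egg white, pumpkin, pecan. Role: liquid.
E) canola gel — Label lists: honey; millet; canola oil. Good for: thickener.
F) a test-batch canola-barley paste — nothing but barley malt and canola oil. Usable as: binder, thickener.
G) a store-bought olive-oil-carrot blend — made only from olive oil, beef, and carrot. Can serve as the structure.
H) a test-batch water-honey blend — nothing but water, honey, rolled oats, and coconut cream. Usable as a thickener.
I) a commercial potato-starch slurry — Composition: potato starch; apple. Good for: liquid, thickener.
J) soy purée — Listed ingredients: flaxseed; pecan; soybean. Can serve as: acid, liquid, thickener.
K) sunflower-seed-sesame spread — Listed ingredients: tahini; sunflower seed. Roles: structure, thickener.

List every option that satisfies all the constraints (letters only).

C, I, J, K

A: has oats, so not gluten-free; has milk, so not vegan — reject
B: has oat flour, so not gluten-free; has crab, so not vegan — reject
C: works as a thickener, vegan, gluten-free — valid
D: not usable as a thickener; has oats, so not gluten-free (and 1 more) — no
E: has honey, so not vegan — no
F: has barley malt, so not gluten-free — reject
G: not usable as a thickener; has beef, so not vegan — reject
H: has rolled oats, so not gluten-free; has honey, so not vegan — reject
I: works as a thickener, vegan, gluten-free — valid
J: nothing on the exclusion list — keep
K: only tahini and sunflower seed; none excluded — OK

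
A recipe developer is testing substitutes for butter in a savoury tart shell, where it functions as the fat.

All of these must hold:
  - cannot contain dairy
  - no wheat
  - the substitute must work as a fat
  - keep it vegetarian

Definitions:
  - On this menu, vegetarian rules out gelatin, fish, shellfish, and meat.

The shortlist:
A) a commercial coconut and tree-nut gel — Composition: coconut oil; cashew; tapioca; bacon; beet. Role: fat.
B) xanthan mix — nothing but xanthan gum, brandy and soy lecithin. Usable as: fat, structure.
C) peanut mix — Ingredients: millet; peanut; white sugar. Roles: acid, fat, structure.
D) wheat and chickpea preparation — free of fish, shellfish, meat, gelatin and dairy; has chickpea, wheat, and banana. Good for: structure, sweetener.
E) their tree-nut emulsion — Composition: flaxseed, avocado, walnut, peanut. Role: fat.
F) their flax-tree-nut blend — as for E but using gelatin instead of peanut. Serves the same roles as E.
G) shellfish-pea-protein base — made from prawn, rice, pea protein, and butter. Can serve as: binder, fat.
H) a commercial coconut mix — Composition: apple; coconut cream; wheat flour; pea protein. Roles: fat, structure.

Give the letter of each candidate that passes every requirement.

A: has bacon, so not vegetarian — out
B: nothing on the exclusion list — OK
C: only peanut, white sugar, and millet; none excluded — valid
D: not usable as a fat; has wheat, so not wheat-free — reject
E: peanut and walnut etc. — none of it excluded — keep
F: has gelatin, so not vegetarian — out
G: has prawn, so not vegetarian; has butter, so not dairy-free — reject
H: has wheat flour, so not wheat-free — no

B, C, E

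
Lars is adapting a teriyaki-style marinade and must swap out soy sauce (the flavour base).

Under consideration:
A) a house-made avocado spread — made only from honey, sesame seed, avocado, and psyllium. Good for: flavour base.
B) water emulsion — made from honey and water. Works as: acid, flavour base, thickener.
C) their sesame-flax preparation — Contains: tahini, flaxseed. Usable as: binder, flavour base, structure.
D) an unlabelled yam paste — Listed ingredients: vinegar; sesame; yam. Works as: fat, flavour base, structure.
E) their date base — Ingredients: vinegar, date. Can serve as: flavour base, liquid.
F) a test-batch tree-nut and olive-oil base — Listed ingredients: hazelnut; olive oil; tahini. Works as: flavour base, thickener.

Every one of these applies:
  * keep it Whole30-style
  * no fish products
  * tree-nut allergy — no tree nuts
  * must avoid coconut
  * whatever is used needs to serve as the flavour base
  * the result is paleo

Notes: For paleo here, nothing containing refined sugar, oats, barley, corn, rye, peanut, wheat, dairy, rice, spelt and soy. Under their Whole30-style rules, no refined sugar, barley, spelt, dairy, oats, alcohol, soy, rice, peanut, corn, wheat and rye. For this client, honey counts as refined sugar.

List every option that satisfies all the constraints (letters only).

A: has honey, so not paleo; has honey, so not Whole30-style — no
B: has honey, so not paleo; has honey, so not Whole30-style — out
C: only tahini and flaxseed; none excluded — OK
D: only sesame, yam, and vinegar; none excluded — valid
E: works as a flavour base, paleo, Whole30-style — OK
F: has hazelnut, so not tree-nut-free — no

C, D, E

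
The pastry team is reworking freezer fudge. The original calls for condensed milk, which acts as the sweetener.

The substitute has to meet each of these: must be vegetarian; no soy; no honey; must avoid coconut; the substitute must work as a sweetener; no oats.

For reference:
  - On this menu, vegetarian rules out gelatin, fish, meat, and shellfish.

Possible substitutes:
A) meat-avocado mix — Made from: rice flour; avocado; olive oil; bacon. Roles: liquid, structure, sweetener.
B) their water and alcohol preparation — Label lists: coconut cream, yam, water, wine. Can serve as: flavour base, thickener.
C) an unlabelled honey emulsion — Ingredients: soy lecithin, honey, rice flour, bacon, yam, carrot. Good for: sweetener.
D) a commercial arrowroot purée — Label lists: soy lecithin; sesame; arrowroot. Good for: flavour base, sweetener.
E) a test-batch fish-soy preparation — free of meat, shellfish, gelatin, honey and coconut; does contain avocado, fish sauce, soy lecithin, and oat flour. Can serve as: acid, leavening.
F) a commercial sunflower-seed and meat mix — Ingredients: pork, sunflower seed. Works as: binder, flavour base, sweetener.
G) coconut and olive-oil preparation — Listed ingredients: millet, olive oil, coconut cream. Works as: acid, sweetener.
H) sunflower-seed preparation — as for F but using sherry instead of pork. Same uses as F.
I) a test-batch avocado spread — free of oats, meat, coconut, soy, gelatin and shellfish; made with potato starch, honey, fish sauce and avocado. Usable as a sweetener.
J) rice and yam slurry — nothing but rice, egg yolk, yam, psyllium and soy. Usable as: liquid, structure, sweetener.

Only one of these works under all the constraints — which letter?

A: has bacon, so not vegetarian — reject
B: not usable as a sweetener; has coconut cream, so not coconut-free — reject
C: has bacon, so not vegetarian; has honey, so not honey-free (and 1 more) — out
D: has soy lecithin, so not soy-free — out
E: not usable as a sweetener; has fish sauce, so not vegetarian (and 2 more) — no
F: has pork, so not vegetarian — out
G: has coconut cream, so not coconut-free — out
H: nothing on the exclusion list — keep
I: has fish sauce, so not vegetarian; has honey, so not honey-free — out
J: has soy, so not soy-free — no

H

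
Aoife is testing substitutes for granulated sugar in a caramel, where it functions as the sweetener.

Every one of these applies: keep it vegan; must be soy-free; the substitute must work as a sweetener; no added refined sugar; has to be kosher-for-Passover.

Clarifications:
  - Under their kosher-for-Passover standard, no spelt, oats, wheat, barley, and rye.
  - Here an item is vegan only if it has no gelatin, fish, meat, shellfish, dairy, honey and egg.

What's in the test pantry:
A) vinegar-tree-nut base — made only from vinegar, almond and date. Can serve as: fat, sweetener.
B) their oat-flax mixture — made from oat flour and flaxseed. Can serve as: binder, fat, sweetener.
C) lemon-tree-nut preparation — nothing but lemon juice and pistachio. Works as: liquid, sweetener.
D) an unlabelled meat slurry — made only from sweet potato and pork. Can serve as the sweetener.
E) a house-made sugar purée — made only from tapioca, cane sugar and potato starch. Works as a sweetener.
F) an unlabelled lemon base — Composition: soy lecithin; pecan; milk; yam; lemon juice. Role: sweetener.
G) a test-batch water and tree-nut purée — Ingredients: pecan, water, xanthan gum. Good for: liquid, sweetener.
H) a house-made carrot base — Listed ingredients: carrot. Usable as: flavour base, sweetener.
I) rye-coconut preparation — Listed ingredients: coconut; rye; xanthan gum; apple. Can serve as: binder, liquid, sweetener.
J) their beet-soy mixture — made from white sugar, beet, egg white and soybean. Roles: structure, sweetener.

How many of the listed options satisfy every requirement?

A: nothing on the exclusion list — OK
B: has oat flour, so not kosher-for-Passover — out
C: only pistachio and lemon juice; none excluded — valid
D: has pork, so not vegan — out
E: has cane sugar, so not no-added-sugar — no
F: has milk, so not vegan; has soy lecithin, so not soy-free — reject
G: works as a sweetener, no refined sugar, no soy — keep
H: no refined sugar, kosher-for-Passover — OK
I: has rye, so not kosher-for-Passover — reject
J: has egg white, so not vegan; has white sugar, so not no-added-sugar (and 1 more) — reject

4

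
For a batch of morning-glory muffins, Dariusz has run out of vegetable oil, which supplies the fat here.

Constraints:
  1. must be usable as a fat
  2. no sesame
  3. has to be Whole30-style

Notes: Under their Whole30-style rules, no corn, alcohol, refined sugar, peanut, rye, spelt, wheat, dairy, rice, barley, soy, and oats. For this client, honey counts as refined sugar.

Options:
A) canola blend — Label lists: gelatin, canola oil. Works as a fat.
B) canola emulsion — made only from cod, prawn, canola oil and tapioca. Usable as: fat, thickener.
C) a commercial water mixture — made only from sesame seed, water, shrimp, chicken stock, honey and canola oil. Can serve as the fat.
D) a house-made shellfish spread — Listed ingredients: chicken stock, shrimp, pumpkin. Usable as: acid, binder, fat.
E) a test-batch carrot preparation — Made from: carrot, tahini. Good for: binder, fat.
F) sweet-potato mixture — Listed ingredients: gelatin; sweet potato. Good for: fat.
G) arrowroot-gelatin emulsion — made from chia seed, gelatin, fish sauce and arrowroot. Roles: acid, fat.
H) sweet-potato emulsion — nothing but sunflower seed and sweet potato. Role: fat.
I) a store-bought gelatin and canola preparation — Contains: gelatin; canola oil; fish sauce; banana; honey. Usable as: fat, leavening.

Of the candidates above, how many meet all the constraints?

6

A: only gelatin and canola oil; none excluded — OK
B: every rule checks out — valid
C: has honey, so not Whole30-style; has sesame seed, so not sesame-free — reject
D: Whole30-style, no sesame — keep
E: has tahini, so not sesame-free — reject
F: nothing on the exclusion list — OK
G: works as a fat, Whole30-style, no sesame — OK
H: only sunflower seed and sweet potato; none excluded — keep
I: has honey, so not Whole30-style — out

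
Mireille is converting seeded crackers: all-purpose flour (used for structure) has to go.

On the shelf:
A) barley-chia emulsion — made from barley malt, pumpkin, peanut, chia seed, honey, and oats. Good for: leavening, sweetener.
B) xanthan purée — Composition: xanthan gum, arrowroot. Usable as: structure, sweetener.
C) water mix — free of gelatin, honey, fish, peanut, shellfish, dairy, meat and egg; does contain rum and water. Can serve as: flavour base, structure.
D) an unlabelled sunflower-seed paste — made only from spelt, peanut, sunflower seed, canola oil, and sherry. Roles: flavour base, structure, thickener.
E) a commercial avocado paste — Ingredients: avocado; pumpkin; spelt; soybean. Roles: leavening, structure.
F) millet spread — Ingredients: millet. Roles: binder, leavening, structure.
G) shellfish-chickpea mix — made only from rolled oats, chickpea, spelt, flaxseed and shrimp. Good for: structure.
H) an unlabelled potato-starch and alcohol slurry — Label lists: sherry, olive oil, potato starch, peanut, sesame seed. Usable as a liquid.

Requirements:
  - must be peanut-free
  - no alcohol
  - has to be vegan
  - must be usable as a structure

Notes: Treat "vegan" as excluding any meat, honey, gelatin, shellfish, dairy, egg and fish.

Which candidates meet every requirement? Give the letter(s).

B, E, F

A: not usable as a structure; has honey, so not vegan (and 1 more) — no
B: no peanut, vegan — valid
C: has rum, so not alcohol-free — no
D: has sherry, so not alcohol-free; has peanut, so not peanut-free — out
E: every rule checks out — keep
F: only millet; none excluded — OK
G: has shrimp, so not vegan — out
H: not usable as a structure; has sherry, so not alcohol-free (and 1 more) — reject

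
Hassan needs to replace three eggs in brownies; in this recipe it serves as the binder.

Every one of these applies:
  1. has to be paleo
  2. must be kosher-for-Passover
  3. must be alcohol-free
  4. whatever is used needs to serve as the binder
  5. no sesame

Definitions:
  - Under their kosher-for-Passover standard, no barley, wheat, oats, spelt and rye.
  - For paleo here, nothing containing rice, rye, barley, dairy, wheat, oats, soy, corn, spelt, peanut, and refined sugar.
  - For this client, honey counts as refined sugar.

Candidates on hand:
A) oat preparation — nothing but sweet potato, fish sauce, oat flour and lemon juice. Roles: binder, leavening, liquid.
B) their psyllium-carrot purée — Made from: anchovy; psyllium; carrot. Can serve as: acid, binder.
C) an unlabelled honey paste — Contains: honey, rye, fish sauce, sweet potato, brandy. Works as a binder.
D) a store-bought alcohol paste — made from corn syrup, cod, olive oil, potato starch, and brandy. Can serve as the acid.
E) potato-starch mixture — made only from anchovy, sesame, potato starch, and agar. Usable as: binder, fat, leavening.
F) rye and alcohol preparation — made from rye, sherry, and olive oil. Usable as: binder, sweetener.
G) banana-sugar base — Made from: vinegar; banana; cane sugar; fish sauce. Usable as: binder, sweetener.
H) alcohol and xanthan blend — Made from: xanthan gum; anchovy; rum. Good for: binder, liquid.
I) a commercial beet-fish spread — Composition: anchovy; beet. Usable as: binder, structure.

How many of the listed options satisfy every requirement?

2

A: has oat flour, so not kosher-for-Passover; has oat flour, so not paleo — out
B: all constraints satisfied — OK
C: has rye, so not kosher-for-Passover; has honey, so not paleo (and 1 more) — out
D: not usable as a binder; has corn syrup, so not paleo (and 1 more) — reject
E: has sesame, so not sesame-free — out
F: has rye, so not kosher-for-Passover; has rye, so not paleo (and 1 more) — reject
G: has cane sugar, so not paleo — reject
H: has rum, so not alcohol-free — no
I: only anchovy and beet; none excluded — OK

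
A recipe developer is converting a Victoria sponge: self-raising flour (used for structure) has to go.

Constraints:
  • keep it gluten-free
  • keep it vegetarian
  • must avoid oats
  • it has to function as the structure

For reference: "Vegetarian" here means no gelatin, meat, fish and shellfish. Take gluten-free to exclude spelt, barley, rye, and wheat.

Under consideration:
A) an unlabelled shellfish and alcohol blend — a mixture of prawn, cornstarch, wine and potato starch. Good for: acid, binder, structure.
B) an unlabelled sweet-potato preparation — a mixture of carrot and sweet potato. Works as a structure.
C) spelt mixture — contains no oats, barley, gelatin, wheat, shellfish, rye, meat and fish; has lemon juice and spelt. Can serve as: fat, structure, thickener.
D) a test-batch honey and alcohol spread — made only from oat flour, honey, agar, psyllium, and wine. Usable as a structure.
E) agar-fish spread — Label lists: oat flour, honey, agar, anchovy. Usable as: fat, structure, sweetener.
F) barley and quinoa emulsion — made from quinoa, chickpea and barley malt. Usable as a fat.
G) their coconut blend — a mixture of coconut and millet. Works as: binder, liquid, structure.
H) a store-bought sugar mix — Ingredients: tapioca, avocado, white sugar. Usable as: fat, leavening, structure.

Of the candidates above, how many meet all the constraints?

A: has prawn, so not vegetarian — no
B: works as a structure, vegetarian, gluten-free — OK
C: has spelt, so not gluten-free — no
D: has oat flour, so not oat-free — reject
E: has anchovy, so not vegetarian; has oat flour, so not oat-free — out
F: not usable as a structure; has barley malt, so not gluten-free — reject
G: vegetarian, gluten-free — OK
H: all constraints satisfied — OK

3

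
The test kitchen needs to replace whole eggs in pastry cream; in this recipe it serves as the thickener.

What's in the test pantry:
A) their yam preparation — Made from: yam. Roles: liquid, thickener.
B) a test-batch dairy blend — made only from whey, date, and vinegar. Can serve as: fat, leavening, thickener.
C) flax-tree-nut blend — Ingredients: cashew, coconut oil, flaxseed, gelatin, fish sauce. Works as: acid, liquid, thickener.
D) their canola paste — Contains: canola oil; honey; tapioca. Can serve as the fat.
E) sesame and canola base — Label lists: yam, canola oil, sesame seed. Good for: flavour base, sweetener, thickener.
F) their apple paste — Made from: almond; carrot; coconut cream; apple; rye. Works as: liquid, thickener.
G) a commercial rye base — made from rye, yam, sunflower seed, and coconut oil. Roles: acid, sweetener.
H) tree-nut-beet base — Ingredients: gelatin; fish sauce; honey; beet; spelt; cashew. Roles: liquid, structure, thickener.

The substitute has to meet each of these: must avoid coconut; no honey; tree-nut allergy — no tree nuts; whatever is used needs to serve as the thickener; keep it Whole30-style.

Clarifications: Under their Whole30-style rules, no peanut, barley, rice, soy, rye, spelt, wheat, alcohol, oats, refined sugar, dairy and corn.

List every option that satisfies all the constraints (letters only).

A: only yam; none excluded — valid
B: has whey, so not Whole30-style — reject
C: has cashew, so not tree-nut-free; has coconut oil, so not coconut-free — no
D: not usable as a thickener; has honey, so not honey-free — no
E: no tree nuts, no honey — valid
F: has rye, so not Whole30-style; has almond, so not tree-nut-free (and 1 more) — out
G: not usable as a thickener; has rye, so not Whole30-style (and 1 more) — out
H: has spelt, so not Whole30-style; has cashew, so not tree-nut-free (and 1 more) — no

A, E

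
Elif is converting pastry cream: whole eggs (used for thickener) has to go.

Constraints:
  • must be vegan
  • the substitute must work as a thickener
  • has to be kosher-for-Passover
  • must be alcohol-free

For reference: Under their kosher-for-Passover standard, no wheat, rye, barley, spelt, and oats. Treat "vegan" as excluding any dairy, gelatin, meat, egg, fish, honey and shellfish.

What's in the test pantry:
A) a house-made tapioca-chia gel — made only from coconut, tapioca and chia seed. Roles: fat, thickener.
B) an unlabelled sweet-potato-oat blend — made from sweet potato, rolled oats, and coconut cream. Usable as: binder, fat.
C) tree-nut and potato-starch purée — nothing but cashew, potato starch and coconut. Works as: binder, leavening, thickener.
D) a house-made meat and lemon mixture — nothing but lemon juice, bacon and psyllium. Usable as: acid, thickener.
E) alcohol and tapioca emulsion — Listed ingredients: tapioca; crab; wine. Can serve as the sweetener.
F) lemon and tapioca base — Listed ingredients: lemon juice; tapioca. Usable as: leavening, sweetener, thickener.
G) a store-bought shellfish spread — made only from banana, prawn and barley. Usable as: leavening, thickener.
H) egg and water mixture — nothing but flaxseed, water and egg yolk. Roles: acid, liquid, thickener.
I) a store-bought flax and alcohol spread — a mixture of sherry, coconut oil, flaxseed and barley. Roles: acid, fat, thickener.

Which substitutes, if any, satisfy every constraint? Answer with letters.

A: all constraints satisfied — OK
B: not usable as a thickener; has rolled oats, so not kosher-for-Passover — out
C: all constraints satisfied — OK
D: has bacon, so not vegan — out
E: not usable as a thickener; has crab, so not vegan (and 1 more) — out
F: no alcohol, vegan — OK
G: has barley, so not kosher-for-Passover; has prawn, so not vegan — no
H: has egg yolk, so not vegan — no
I: has barley, so not kosher-for-Passover; has sherry, so not alcohol-free — reject

A, C, F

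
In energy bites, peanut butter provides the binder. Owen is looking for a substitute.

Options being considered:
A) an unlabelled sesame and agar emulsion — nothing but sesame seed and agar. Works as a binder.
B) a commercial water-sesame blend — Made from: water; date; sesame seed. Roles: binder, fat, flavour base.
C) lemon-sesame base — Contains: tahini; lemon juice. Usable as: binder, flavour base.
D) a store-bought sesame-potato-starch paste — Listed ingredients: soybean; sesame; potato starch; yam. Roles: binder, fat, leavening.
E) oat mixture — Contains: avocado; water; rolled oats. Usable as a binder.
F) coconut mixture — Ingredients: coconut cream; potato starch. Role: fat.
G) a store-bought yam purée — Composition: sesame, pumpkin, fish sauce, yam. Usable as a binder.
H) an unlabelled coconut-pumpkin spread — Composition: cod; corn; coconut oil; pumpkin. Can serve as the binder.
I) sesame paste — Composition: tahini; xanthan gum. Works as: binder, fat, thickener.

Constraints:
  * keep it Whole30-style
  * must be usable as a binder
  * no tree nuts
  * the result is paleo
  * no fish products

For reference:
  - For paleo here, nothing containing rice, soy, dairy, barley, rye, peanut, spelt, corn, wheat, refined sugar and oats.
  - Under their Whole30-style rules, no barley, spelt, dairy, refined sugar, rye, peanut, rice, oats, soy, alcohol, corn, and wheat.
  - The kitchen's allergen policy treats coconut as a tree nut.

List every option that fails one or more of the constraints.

D, E, F, G, H

A: only sesame seed and agar; none excluded — keep
B: nothing on the exclusion list — OK
C: no fish, tree-nut-free — OK
D: has soybean, so not paleo; has soybean, so not Whole30-style — reject
E: has rolled oats, so not paleo; has rolled oats, so not Whole30-style — reject
F: not usable as a binder; has coconut cream, so not tree-nut-free — reject
G: has fish sauce, so not fish-free — reject
H: has corn, so not paleo; has corn, so not Whole30-style (and 2 more) — no
I: works as a binder, tree-nut-free, no fish — keep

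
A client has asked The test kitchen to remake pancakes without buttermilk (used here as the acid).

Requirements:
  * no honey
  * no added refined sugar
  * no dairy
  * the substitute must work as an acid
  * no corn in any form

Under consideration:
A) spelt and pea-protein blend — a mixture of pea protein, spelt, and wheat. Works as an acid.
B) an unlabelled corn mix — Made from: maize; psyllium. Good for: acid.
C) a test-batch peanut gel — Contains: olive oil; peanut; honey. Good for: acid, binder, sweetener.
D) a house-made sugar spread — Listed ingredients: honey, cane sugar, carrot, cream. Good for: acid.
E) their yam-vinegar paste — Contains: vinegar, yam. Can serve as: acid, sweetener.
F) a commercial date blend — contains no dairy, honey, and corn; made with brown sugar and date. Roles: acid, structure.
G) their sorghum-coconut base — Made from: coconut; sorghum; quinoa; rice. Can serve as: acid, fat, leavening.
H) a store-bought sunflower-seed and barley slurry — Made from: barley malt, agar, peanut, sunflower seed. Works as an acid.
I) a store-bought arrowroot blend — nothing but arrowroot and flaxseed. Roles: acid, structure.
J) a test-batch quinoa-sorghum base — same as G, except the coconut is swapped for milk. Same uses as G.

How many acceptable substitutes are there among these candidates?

A: nothing on the exclusion list — OK
B: has maize, so not corn-free — no
C: has honey, so not honey-free — no
D: has honey, so not honey-free; has cream, so not dairy-free (and 1 more) — out
E: nothing on the exclusion list — OK
F: has brown sugar, so not no-added-sugar — reject
G: coconut and rice etc. — none of it excluded — valid
H: barley malt and peanut etc. — none of it excluded — valid
I: only flaxseed and arrowroot; none excluded — valid
J: has milk, so not dairy-free — no

5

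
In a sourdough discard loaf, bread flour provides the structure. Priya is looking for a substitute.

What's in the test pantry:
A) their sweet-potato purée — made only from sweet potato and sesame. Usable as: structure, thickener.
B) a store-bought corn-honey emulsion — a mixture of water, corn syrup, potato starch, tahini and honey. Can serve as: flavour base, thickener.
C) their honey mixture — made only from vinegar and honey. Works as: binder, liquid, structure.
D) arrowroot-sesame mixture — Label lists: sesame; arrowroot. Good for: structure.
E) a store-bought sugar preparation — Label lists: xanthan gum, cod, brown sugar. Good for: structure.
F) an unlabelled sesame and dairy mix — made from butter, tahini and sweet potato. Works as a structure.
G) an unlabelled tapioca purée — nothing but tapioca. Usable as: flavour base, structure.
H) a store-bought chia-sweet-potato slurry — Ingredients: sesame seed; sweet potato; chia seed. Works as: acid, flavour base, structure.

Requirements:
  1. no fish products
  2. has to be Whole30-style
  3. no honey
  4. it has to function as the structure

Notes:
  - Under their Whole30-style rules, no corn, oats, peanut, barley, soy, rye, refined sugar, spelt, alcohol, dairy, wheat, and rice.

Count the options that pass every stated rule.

A: works as a structure, no honey, Whole30-style — OK
B: not usable as a structure; has corn syrup, so not Whole30-style (and 1 more) — no
C: has honey, so not honey-free — no
D: all constraints satisfied — valid
E: has brown sugar, so not Whole30-style; has cod, so not fish-free — reject
F: has butter, so not Whole30-style — no
G: only tapioca; none excluded — OK
H: every rule checks out — valid

4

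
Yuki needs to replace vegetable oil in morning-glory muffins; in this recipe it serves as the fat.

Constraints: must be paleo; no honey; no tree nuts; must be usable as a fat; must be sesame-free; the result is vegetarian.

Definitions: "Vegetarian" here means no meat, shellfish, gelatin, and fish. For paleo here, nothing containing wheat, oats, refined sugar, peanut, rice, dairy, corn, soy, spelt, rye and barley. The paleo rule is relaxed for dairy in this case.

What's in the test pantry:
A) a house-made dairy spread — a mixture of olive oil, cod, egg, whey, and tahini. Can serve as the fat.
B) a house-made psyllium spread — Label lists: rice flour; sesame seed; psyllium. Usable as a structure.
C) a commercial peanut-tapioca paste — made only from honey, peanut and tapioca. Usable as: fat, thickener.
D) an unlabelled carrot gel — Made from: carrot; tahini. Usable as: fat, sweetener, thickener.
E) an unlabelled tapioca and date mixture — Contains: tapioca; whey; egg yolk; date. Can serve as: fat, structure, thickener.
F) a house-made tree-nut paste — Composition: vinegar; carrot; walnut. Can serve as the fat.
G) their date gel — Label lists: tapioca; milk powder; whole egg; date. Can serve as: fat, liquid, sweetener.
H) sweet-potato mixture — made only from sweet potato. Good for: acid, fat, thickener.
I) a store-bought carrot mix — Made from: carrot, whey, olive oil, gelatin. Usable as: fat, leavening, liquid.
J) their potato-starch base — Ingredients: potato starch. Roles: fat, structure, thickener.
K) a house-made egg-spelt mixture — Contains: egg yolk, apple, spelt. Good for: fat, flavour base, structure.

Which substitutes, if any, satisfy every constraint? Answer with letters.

E, G, H, J

A: has cod, so not vegetarian; has tahini, so not sesame-free — reject
B: not usable as a fat; has rice flour, so not paleo (and 1 more) — out
C: has peanut, so not paleo; has honey, so not honey-free — out
D: has tahini, so not sesame-free — no
E: dairy is permitted under the paleo carve-out; nothing else excluded — keep
F: has walnut, so not tree-nut-free — out
G: dairy is permitted under the paleo carve-out; nothing else excluded — keep
H: only sweet potato; none excluded — keep
I: has gelatin, so not vegetarian — out
J: all constraints satisfied — valid
K: has spelt, so not paleo — reject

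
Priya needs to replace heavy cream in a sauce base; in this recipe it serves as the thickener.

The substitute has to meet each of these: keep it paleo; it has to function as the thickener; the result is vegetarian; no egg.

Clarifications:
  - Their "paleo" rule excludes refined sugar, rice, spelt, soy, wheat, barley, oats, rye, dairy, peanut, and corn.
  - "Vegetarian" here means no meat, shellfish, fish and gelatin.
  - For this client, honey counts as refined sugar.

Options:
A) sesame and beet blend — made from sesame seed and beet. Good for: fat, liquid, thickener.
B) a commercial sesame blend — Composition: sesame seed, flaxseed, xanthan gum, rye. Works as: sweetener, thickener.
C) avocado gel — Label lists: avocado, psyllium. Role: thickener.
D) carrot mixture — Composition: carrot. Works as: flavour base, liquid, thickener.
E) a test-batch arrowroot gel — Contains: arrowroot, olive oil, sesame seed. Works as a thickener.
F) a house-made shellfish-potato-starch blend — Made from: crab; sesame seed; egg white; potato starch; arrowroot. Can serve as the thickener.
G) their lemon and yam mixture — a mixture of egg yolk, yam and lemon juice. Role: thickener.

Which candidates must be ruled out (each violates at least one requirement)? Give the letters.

B, F, G

A: no egg, paleo — keep
B: has rye, so not paleo — out
C: only avocado and psyllium; none excluded — OK
D: only carrot; none excluded — valid
E: paleo, no egg — keep
F: has crab, so not vegetarian; has egg white, so not egg-free — no
G: has egg yolk, so not egg-free — no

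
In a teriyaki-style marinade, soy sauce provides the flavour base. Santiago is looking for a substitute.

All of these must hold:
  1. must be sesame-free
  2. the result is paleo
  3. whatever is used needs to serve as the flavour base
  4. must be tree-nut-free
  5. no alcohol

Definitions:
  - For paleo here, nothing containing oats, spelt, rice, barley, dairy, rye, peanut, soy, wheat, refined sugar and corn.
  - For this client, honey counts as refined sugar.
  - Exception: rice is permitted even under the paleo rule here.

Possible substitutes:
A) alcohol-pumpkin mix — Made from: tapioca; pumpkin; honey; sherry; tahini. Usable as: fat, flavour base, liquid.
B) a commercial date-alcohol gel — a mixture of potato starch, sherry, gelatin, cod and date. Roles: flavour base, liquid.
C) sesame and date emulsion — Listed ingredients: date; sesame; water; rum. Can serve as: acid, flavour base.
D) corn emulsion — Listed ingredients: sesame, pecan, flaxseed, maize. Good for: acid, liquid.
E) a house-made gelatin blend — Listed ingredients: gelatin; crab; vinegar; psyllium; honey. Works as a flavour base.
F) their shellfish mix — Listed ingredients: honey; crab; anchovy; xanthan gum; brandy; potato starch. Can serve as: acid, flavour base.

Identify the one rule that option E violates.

usable as a flavour base: satisfied
paleo: has honey — fails
alcohol-free: satisfied
sesame-free: satisfied
tree-nut-free: satisfied

paleo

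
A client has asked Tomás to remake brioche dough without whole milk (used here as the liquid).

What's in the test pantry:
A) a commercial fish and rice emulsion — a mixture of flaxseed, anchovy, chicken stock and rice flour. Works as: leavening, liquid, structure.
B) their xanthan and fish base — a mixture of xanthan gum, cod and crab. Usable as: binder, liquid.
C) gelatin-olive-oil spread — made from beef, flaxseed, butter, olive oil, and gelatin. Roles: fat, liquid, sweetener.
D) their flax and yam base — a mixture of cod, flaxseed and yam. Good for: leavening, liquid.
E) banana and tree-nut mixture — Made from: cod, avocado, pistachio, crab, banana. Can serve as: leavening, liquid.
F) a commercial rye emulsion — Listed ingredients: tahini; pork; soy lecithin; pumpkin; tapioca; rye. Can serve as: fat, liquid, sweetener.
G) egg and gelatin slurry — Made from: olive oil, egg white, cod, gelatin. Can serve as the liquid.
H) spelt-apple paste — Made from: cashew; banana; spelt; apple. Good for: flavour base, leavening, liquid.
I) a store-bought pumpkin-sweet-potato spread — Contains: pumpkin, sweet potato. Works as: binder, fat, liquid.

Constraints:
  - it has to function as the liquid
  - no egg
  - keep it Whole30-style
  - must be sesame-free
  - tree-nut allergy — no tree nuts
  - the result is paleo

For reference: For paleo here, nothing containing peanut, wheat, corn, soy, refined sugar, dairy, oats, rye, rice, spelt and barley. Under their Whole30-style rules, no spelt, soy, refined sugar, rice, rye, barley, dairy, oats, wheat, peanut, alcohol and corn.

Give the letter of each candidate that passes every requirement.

A: has rice flour, so not paleo; has rice flour, so not Whole30-style — reject
B: only cod, crab and xanthan gum; none excluded — OK
C: has butter, so not paleo; has butter, so not Whole30-style — no
D: only cod, yam, and flaxseed; none excluded — valid
E: has pistachio, so not tree-nut-free — no
F: has rye, so not paleo; has rye, so not Whole30-style (and 1 more) — no
G: has egg white, so not egg-free — no
H: has spelt, so not paleo; has spelt, so not Whole30-style (and 1 more) — no
I: works as a liquid, no tree nuts, no egg — keep

B, D, I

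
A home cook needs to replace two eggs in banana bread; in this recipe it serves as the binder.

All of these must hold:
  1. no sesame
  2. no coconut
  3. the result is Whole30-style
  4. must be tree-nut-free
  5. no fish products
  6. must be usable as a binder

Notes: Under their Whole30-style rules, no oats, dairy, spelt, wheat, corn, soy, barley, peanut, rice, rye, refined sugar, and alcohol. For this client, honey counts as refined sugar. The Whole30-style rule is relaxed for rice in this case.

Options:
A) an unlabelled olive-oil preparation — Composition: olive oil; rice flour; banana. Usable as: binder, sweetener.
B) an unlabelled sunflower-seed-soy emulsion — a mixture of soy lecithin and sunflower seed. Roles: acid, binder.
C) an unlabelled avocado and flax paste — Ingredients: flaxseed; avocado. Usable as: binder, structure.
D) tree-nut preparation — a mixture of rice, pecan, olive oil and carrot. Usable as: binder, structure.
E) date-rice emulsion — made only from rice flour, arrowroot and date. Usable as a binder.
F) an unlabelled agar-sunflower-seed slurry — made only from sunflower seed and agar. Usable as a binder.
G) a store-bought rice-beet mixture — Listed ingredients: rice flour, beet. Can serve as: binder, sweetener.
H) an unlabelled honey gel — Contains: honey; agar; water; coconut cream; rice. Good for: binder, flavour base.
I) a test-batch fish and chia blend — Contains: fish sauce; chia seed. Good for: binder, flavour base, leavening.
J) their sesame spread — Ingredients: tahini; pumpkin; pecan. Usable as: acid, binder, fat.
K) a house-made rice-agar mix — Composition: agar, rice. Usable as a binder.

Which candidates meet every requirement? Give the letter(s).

A: rice is permitted under the Whole30-style carve-out; nothing else excluded — OK
B: has soy lecithin, so not Whole30-style — no
C: works as a binder, no fish, no tree nuts — valid
D: has pecan, so not tree-nut-free — no
E: rice is permitted under the Whole30-style carve-out; nothing else excluded — valid
F: nothing on the exclusion list — OK
G: rice is permitted under the Whole30-style carve-out; nothing else excluded — valid
H: has honey, so not Whole30-style; has coconut cream, so not coconut-free — out
I: has fish sauce, so not fish-free — reject
J: has pecan, so not tree-nut-free; has tahini, so not sesame-free — reject
K: rice is permitted under the Whole30-style carve-out; nothing else excluded — keep

A, C, E, F, G, K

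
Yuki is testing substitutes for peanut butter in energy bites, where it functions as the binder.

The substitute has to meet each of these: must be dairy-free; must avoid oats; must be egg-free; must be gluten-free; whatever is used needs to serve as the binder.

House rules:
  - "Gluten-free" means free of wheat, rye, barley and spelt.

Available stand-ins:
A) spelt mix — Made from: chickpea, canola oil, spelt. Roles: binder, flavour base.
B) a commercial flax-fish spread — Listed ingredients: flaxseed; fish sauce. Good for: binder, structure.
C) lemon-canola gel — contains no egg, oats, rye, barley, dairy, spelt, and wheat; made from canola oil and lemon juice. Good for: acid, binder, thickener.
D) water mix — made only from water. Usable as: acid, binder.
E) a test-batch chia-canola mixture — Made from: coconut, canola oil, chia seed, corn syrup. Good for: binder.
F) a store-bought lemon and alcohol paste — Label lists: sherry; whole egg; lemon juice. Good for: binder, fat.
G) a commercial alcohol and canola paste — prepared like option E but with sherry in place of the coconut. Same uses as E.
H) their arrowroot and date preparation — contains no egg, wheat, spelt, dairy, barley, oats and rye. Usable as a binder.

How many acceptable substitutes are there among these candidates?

A: has spelt, so not gluten-free — reject
B: only fish sauce and flaxseed; none excluded — valid
C: no egg, no oats — keep
D: works as a binder, gluten-free, no oats — keep
E: works as a binder, gluten-free, no dairy — valid
F: has whole egg, so not egg-free — out
G: nothing on the exclusion list — valid
H: works as a binder, no oats, no dairy — keep

6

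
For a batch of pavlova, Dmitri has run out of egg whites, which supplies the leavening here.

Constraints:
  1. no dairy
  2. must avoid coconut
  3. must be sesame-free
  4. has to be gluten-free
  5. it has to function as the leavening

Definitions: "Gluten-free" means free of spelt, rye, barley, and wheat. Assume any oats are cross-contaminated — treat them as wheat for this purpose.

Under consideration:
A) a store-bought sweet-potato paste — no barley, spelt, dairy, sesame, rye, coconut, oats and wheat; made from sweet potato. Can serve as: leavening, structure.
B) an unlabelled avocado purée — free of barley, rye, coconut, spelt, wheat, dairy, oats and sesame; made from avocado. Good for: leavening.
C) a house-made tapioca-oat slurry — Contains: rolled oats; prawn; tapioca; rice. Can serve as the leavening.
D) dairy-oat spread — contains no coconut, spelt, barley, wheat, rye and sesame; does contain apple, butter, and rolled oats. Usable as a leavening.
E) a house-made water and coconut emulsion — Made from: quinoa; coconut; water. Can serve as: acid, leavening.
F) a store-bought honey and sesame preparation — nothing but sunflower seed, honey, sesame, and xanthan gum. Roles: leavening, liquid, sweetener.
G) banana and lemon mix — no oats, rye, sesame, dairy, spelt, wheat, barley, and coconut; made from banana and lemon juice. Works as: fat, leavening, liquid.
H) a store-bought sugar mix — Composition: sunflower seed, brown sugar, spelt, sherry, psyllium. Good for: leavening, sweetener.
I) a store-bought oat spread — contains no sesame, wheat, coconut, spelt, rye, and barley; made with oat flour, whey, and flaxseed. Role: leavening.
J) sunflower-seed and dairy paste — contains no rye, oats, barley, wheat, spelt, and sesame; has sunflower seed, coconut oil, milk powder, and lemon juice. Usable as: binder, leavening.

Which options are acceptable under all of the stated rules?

A: all constraints satisfied — valid
B: all constraints satisfied — OK
C: has rolled oats, so not gluten-free — no
D: has rolled oats, so not gluten-free; has butter, so not dairy-free — reject
E: has coconut, so not coconut-free — reject
F: has sesame, so not sesame-free — out
G: every rule checks out — OK
H: has spelt, so not gluten-free — reject
I: has oat flour, so not gluten-free; has whey, so not dairy-free — no
J: has milk powder, so not dairy-free; has coconut oil, so not coconut-free — out

A, B, G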